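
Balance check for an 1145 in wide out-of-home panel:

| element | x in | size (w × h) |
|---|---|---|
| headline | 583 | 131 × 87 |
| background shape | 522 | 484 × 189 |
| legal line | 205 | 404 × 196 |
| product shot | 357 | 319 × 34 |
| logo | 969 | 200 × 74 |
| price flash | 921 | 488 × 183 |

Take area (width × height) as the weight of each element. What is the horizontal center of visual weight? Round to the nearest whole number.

Taking area as weight: headline 131·87 = 11397, background shape 484·189 = 91476, legal line 404·196 = 79184, product shot 319·34 = 10846, logo 200·74 = 14800, price flash 488·183 = 89304. Sum 297007.
x: moment 171089849 / weight 297007 ≈ 576.05

x ≈ 576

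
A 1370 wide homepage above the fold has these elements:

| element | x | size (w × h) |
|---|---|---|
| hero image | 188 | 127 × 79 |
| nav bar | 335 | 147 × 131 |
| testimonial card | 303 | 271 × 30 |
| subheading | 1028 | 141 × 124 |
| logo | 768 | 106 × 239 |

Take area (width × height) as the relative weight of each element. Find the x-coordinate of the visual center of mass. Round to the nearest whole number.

Areas: hero image 127·79 = 10033, nav bar 147·131 = 19257, testimonial card 271·30 = 8130, subheading 141·124 = 17484, logo 106·239 = 25334. Total weight = 80238.
x-moment: 10033·188 + 19257·335 + 8130·303 + 17484·1028 + 25334·768 = 48230753; centroid 48230753/80238 ≈ 601.10.

x ≈ 601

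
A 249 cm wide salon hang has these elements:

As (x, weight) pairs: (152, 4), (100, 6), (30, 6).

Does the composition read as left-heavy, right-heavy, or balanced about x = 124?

left-heavy

Weights sum to 4 + 6 + 6 = 16.
x-moment: 4·152 + 6·100 + 6·30 = 1388; centroid 1388/16 ≈ 86.75.
86.8 vs midline 124 → left-heavy.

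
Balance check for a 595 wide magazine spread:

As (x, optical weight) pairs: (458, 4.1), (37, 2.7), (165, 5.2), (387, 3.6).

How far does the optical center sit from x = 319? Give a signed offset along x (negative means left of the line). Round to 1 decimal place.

≈ -47.9

Weights sum to 4.1 + 2.7 + 5.2 + 3.6 = 15.6.
x-moment: 4.1·458 + 2.7·37 + 5.2·165 + 3.6·387 = 4228.9; centroid 4228.9/15.6 ≈ 271.08.
Against x = 319, that's 271.08 − 319 = -47.92.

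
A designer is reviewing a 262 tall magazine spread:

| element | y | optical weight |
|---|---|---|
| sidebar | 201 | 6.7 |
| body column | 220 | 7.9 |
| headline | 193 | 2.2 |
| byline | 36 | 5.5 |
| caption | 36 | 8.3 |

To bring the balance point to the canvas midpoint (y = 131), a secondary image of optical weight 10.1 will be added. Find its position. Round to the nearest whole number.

y ≈ 131

After adding the secondary image, total weight = 6.7 + 7.9 + 2.2 + 5.5 + 8.3 + 10.1 = 40.7.
y: target moment 40.7×131 = 5331.7; current 6.7·201 + 7.9·220 + 2.2·193 + 5.5·36 + 8.3·36 = 4006.1; the secondary image supplies 1325.6, so y = 1325.6/10.1 ≈ 131.25.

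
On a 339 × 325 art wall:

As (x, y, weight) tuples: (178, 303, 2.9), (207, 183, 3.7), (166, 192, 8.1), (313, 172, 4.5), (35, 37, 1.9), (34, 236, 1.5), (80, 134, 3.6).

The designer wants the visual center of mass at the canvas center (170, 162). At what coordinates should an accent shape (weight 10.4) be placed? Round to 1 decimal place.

With the accent shape, Σw becomes 2.9 + 3.7 + 8.1 + 4.5 + 1.9 + 1.5 + 3.6 + 10.4 = 36.6.
x: target moment 36.6×170 = 6222.0; current 2.9·178 + 3.7·207 + 8.1·166 + 4.5·313 + 1.9·35 + 1.5·34 + 3.6·80 = 4440.7; the accent shape supplies 1781.3, so x = 1781.3/10.4 ≈ 171.28.
y: target moment 36.6×162 = 5929.2; current 2.9·303 + 3.7·183 + 8.1·192 + 4.5·172 + 1.9·37 + 1.5·236 + 3.6·134 = 4791.7; the accent shape supplies 1137.5, so y = 1137.5/10.4 ≈ 109.38.

(171.3, 109.4)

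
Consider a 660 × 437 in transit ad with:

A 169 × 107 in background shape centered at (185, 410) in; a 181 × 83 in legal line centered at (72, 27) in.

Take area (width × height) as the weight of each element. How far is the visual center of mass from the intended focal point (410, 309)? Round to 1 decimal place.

≈ 285.7 in

Areas: background shape 169·107 = 18083, legal line 181·83 = 15023. Total weight = 33106.
Σw·x = 18083·185 + 15023·72 = 4427011, so x̄ = 4427011/33106 ≈ 133.72.
Σw·y = 18083·410 + 15023·27 = 7819651, so ȳ = 7819651/33106 ≈ 236.20.
From (410, 309): dx = -276.28, dy = -72.80, so the distance is √(dx²+dy²) ≈ 285.71.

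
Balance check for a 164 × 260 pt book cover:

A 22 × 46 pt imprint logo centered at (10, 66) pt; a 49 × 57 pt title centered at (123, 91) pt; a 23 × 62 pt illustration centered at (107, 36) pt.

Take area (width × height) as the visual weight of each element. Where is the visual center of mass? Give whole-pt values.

Areas: imprint logo 22·46 = 1012, title 49·57 = 2793, illustration 23·62 = 1426. Total weight = 5231.
Σw·x = 1012·10 + 2793·123 + 1426·107 = 506241, so x̄ = 506241/5231 ≈ 96.78.
Σw·y = 1012·66 + 2793·91 + 1426·36 = 372291, so ȳ = 372291/5231 ≈ 71.17.

(97, 71)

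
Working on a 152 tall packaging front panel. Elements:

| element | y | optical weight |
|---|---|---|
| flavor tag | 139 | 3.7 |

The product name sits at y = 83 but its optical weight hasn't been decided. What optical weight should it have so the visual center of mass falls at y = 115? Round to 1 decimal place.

Known: weight 3.7 with moment 3.7·139 = 514.3.
Balance at y = 115 requires (514.3 + w·83) / (3.7 + w) = 115.
So w = (115·3.7 − 514.3)/(83 − 115) = -88.8/-32 ≈ 2.78.

w ≈ 2.8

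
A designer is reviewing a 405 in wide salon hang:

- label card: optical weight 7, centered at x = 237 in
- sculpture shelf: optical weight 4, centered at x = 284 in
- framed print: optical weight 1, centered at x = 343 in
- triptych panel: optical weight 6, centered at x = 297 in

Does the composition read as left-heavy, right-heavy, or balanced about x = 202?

Weights sum to 7 + 4 + 1 + 6 = 18.
x: (7·237 + 4·284 + 1·343 + 6·297) / 18 = 4920 / 18 ≈ 273.33
273.3 lies right of the midline 202, so the layout is right-heavy.

right-heavy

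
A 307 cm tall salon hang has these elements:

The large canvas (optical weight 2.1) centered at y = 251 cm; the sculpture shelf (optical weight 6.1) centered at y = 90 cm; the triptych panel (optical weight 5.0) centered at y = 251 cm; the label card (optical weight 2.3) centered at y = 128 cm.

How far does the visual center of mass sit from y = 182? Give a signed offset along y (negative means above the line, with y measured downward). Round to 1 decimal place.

Σw = 2.1 + 6.1 + 5.0 + 2.3 = 15.5.
y-moment: 2.1·251 + 6.1·90 + 5.0·251 + 2.3·128 = 2625.5; centroid 2625.5/15.5 ≈ 169.39.
Offset from y = 182: 169.39 − 182 ≈ -12.61.

≈ -12.6 cm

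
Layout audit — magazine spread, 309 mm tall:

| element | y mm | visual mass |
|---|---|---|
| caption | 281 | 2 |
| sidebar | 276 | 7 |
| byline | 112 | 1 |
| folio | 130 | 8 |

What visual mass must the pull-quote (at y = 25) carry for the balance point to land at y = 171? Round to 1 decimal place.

w ≈ 3.9

Fixed elements: Σw = 2 + 7 + 1 + 8 = 18, Σw·y = 2·281 + 7·276 + 1·112 + 8·130 = 3646.
Set Σw·y/Σw = 171: (3646 + 25w) = 171·(18 + w).
So w = (171·18 − 3646)/(25 − 171) = -568/-146 ≈ 3.89.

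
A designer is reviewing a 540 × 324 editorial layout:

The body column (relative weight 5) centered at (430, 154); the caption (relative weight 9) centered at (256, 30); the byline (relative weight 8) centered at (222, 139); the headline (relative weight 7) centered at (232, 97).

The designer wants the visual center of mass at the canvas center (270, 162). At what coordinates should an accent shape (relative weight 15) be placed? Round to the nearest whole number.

New total weight: (5 + 9 + 8 + 7) + 15 = 44.
x: need Σw·x = 44·270 = 11880. Existing = 5·430 + 9·256 + 8·222 + 7·232 = 7854. Remainder 4026 / 15 ≈ 268.40.
y: need Σw·y = 44·162 = 7128. Existing = 5·154 + 9·30 + 8·139 + 7·97 = 2831. Remainder 4297 / 15 ≈ 286.47.

(268, 286)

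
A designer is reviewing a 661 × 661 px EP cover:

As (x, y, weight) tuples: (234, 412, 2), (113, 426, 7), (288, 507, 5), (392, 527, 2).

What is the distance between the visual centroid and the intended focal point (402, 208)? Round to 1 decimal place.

≈ 314.0 px

Σw = 2 + 7 + 5 + 2 = 16.
x: (2·234 + 7·113 + 5·288 + 2·392) / 16 = 3483 / 16 ≈ 217.69
y: (2·412 + 7·426 + 5·507 + 2·527) / 16 = 7395 / 16 ≈ 462.19
From (402, 208): dx = -184.31, dy = 254.19, so the distance is √(dx²+dy²) ≈ 313.98.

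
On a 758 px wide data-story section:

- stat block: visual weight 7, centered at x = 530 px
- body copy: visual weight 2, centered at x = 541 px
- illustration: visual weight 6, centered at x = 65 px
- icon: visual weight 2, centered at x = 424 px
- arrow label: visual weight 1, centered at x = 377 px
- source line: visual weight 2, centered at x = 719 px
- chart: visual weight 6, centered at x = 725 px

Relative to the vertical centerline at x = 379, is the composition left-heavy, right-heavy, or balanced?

Weights sum to 7 + 2 + 6 + 2 + 1 + 2 + 6 = 26.
Σw·x = 7·530 + 2·541 + 6·65 + 2·424 + 1·377 + 2·719 + 6·725 = 12195, so x̄ = 12195/26 ≈ 469.04.
469.0 lies right of the midline 379, so the layout is right-heavy.

right-heavy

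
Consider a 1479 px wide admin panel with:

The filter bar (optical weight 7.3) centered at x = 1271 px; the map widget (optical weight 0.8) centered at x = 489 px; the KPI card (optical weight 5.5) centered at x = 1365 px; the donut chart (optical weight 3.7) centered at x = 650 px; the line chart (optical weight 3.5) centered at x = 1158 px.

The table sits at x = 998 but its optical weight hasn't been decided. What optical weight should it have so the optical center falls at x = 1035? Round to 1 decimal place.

w ≈ 56.9

Existing Σw = 20.8 (7.3 + 0.8 + 5.5 + 3.7 + 3.5); existing moment 7.3·1271 + 0.8·489 + 5.5·1365 + 3.7·650 + 3.5·1158 = 23635.0.
For the centroid to hit 1035: (23635.0 + w·998) / (20.8 + w) = 1035.
Rearranging, w·(998 − 1035) = 1035·20.8 − 23635.0 = -2107.0, so w ≈ -2107.0/-37 = 56.95.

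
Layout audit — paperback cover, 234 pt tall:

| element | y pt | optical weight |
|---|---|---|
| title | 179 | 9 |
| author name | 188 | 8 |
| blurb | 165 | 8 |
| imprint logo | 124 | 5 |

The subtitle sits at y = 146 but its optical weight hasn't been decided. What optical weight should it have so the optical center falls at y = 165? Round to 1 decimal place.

Existing Σw = 30 (9 + 8 + 8 + 5); existing moment 9·179 + 8·188 + 8·165 + 5·124 = 5055.
Balance at y = 165 requires (5055 + w·146) / (30 + w) = 165.
Rearranging, w·(146 − 165) = 165·30 − 5055 = -105, so w ≈ -105/-19 = 5.53.

w ≈ 5.5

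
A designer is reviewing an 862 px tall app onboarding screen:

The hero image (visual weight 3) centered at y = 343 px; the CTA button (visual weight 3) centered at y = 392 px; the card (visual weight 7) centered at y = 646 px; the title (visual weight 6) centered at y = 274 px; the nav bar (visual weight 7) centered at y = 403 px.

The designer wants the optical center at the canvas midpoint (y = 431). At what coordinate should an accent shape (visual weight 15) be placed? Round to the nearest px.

After adding the accent shape, total weight = 3 + 3 + 7 + 6 + 7 + 15 = 41.
y: target moment 41×431 = 17671; current 3·343 + 3·392 + 7·646 + 6·274 + 7·403 = 11192; the accent shape supplies 6479, so y = 6479/15 ≈ 431.93.

y ≈ 432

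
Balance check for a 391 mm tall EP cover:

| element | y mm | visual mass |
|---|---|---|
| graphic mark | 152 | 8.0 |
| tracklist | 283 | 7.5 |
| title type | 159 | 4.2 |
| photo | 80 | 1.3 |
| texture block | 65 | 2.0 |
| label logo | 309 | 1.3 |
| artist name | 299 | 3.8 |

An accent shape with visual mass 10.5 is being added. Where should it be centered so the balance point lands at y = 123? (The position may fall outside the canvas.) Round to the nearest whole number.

y ≈ -98

With the accent shape, Σw becomes 8.0 + 7.5 + 4.2 + 1.3 + 2.0 + 1.3 + 3.8 + 10.5 = 38.6.
Along y: (5778.2 + 10.5·y) / 38.6 = 123 (existing moment 8.0·152 + 7.5·283 + 4.2·159 + 1.3·80 + 2.0·65 + 1.3·309 + 3.8·299 = 5778.2) ⇒ y = (4747.8 − 5778.2) / 10.5 ≈ -98.13.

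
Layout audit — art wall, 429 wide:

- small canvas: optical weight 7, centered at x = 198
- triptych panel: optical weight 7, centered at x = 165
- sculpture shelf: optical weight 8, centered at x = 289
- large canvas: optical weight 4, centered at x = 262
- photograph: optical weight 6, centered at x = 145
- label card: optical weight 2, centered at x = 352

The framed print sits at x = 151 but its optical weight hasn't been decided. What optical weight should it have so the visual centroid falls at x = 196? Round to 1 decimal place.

w ≈ 18.0

Fixed elements: Σw = 7 + 7 + 8 + 4 + 6 + 2 = 34, Σw·x = 7·198 + 7·165 + 8·289 + 4·262 + 6·145 + 2·352 = 7475.
Set Σw·x/Σw = 196: (7475 + 151w) = 196·(34 + w).
Solving: w = (196·34 − 7475) / (151 − 196) = -811 / -45 ≈ 18.02.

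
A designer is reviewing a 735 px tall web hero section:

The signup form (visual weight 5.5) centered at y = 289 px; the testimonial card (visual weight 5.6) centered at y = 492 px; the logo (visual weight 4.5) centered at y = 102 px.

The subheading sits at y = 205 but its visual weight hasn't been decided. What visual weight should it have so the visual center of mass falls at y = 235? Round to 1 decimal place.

w ≈ 37.9

Existing Σw = 15.6 (5.5 + 5.6 + 4.5); existing moment 5.5·289 + 5.6·492 + 4.5·102 = 4803.7.
For the centroid to hit 235: (4803.7 + w·205) / (15.6 + w) = 235.
Solving: w = (235·15.6 − 4803.7) / (205 − 235) = -1137.7 / -30 ≈ 37.92.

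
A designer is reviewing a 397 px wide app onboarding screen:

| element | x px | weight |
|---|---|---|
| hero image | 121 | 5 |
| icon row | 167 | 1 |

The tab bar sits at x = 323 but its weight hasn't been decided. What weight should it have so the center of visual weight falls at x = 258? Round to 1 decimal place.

Known weights sum to 5 + 1 = 6; their moment is 5·121 + 1·167 = 772.
Set Σw·x/Σw = 258: (772 + 323w) = 258·(6 + w).
Solving: w = (258·6 − 772) / (323 − 258) = 776 / 65 ≈ 11.94.

w ≈ 11.9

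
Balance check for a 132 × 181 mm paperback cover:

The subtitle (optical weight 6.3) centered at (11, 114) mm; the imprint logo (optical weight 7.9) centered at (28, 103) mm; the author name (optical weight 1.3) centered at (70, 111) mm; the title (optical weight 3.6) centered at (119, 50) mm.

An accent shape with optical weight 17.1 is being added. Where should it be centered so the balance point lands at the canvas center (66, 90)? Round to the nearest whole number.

(92, 82)

New total weight: (6.3 + 7.9 + 1.3 + 3.6) + 17.1 = 36.2.
x: target moment 36.2×66 = 2389.2; current 6.3·11 + 7.9·28 + 1.3·70 + 3.6·119 = 809.9; the accent shape supplies 1579.3, so x = 1579.3/17.1 ≈ 92.36.
y: target moment 36.2×90 = 3258.0; current 6.3·114 + 7.9·103 + 1.3·111 + 3.6·50 = 1856.2; the accent shape supplies 1401.8, so y = 1401.8/17.1 ≈ 81.98.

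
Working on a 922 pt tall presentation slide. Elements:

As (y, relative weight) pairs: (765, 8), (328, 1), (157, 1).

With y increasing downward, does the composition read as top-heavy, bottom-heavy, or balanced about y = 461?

Σw = 8 + 1 + 1 = 10.
Σw·y = 8·765 + 1·328 + 1·157 = 6605, so ȳ = 6605/10 ≈ 660.50.
660.5 lies below (larger y than) the midline 461, so the layout is bottom-heavy.

bottom-heavy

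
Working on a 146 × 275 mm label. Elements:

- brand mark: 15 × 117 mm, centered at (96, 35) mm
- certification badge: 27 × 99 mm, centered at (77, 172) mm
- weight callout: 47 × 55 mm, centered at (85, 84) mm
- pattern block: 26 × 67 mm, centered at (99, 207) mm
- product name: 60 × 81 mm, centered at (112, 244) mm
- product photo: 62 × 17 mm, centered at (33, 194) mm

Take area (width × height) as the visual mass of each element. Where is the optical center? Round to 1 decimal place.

(91.7, 169.7)

Areas: brand mark 15·117 = 1755, certification badge 27·99 = 2673, weight callout 47·55 = 2585, pattern block 26·67 = 1742, product name 60·81 = 4860, product photo 62·17 = 1054. Total weight = 14669.
x-moment: 1755·96 + 2673·77 + 2585·85 + 1742·99 + 4860·112 + 1054·33 = 1345586; centroid 1345586/14669 ≈ 91.73.
y-moment: 1755·35 + 2673·172 + 2585·84 + 1742·207 + 4860·244 + 1054·194 = 2489231; centroid 2489231/14669 ≈ 169.69.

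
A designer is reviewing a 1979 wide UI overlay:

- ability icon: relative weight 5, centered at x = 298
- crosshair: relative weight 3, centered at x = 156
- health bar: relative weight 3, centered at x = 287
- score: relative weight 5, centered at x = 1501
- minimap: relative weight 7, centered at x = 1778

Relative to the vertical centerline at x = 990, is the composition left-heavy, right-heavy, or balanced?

Weights sum to 5 + 3 + 3 + 5 + 7 = 23.
x-moment: 5·298 + 3·156 + 3·287 + 5·1501 + 7·1778 = 22770; centroid 22770/23 ≈ 990.00.
The centroid 990.00 matches the midline at 990, so the layout is balanced.

balanced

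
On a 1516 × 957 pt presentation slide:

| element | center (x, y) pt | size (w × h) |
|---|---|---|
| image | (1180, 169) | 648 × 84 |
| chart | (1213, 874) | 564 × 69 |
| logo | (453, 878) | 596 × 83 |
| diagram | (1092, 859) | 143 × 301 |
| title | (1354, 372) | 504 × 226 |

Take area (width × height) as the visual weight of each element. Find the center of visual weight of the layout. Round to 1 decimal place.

Areas → weights: image 648·84 = 54432, chart 564·69 = 38916, logo 596·83 = 49468, diagram 143·301 = 43043, title 504·226 = 113904; Σw = 299763.
x: (54432·1180 + 38916·1213 + 49468·453 + 43043·1092 + 113904·1354) / 299763 = 335072844 / 299763 ≈ 1117.79
y: (54432·169 + 38916·874 + 49468·878 + 43043·859 + 113904·372) / 299763 = 165990721 / 299763 ≈ 553.74

(1117.8, 553.7)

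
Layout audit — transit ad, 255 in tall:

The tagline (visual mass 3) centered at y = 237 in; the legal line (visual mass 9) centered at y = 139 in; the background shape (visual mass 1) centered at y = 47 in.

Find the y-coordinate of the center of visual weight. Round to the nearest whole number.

y ≈ 155

Weights sum to 3 + 9 + 1 = 13.
Σw·y = 3·237 + 9·139 + 1·47 = 2009, so ȳ = 2009/13 ≈ 154.54.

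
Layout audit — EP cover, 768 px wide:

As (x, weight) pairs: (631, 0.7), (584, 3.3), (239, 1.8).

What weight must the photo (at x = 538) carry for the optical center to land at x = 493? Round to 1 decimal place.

w ≈ 1.3

Known weights sum to 0.7 + 3.3 + 1.8 = 5.8; their moment is 0.7·631 + 3.3·584 + 1.8·239 = 2799.1.
Set Σw·x/Σw = 493: (2799.1 + 538w) = 493·(5.8 + w).
So w = (493·5.8 − 2799.1)/(538 − 493) = 60.3/45 ≈ 1.34.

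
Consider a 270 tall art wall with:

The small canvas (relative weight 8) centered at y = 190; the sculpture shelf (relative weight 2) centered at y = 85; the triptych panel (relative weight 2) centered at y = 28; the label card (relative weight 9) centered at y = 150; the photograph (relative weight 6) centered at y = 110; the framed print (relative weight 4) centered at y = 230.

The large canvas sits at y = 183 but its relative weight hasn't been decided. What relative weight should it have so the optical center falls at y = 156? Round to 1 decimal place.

w ≈ 5.9

Existing Σw = 31 (8 + 2 + 2 + 9 + 6 + 4); existing moment 8·190 + 2·85 + 2·28 + 9·150 + 6·110 + 4·230 = 4676.
Balance at y = 156 requires (4676 + w·183) / (31 + w) = 156.
Rearranging, w·(183 − 156) = 156·31 − 4676 = 160, so w ≈ 160/27 = 5.93.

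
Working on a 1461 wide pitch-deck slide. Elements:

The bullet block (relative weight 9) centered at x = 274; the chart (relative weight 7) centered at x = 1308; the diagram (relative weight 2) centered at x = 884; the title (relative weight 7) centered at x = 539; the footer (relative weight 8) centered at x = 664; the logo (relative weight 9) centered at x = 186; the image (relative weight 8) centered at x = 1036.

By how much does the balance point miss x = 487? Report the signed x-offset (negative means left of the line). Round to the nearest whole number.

≈ 162

Σw = 9 + 7 + 2 + 7 + 8 + 9 + 8 = 50.
x: moment 32437 / weight 50 ≈ 648.74
Offset from x = 487: 648.74 − 487 ≈ 161.74.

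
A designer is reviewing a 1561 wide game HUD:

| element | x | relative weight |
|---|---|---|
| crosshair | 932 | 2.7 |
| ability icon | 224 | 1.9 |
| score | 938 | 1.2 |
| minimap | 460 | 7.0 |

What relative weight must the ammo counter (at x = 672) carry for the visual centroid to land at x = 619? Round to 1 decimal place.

w ≈ 12.0

Known weights sum to 2.7 + 1.9 + 1.2 + 7.0 = 12.8; their moment is 2.7·932 + 1.9·224 + 1.2·938 + 7.0·460 = 7287.6.
Set Σw·x/Σw = 619: (7287.6 + 672w) = 619·(12.8 + w).
Rearranging, w·(672 − 619) = 619·12.8 − 7287.6 = 635.6, so w ≈ 635.6/53 = 11.99.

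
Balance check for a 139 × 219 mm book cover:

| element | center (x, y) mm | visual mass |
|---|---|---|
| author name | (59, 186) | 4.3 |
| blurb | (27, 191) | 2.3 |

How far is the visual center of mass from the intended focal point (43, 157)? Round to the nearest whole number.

≈ 31 mm

Weights sum to 4.3 + 2.3 = 6.6.
Σw·x = 4.3·59 + 2.3·27 = 315.8, so x̄ = 315.8/6.6 ≈ 47.85.
Σw·y = 4.3·186 + 2.3·191 = 1239.1, so ȳ = 1239.1/6.6 ≈ 187.74.
Offset from (43, 157): Δx ≈ 4.85, Δy ≈ 30.74; distance = √(Δx² + Δy²) ≈ 31.12.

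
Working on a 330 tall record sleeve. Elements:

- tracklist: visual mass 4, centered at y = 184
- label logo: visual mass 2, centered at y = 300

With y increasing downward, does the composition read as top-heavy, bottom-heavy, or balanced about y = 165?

Total weight = 4 + 2 = 6.
y-moment: 4·184 + 2·300 = 1336; centroid 1336/6 ≈ 222.67.
Since 222.7 is below (larger y than) 165, the composition reads bottom-heavy.

bottom-heavy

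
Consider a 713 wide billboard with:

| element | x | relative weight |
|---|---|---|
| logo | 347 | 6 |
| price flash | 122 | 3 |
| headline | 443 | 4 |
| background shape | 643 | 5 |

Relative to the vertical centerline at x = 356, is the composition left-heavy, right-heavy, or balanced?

right-heavy

Weights sum to 6 + 3 + 4 + 5 = 18.
x-moment: 6·347 + 3·122 + 4·443 + 5·643 = 7435; centroid 7435/18 ≈ 413.06.
413.1 vs midline 356 → right-heavy.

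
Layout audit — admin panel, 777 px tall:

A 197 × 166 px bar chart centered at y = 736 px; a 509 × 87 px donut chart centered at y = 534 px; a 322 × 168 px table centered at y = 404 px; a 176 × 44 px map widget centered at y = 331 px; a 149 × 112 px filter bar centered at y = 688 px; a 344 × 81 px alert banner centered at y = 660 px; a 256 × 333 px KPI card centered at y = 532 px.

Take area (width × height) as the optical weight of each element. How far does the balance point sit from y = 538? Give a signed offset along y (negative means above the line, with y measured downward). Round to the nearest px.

≈ 11 px

Taking area as weight: bar chart 197·166 = 32702, donut chart 509·87 = 44283, table 322·168 = 54096, map widget 176·44 = 7744, filter bar 149·112 = 16688, alert banner 344·81 = 27864, KPI card 256·333 = 85248. Sum 268625.
Σw·y = 32702·736 + 44283·534 + 54096·404 + 7744·331 + 16688·688 + 27864·660 + 85248·532 = 147357362, so ȳ = 147357362/268625 ≈ 548.56.
Against y = 538, that's 548.56 − 538 = 10.56.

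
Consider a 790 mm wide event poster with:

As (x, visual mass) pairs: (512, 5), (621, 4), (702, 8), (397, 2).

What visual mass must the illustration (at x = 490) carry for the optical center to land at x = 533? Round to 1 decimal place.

Existing Σw = 19 (5 + 4 + 8 + 2); existing moment 5·512 + 4·621 + 8·702 + 2·397 = 11454.
For the centroid to hit 533: (11454 + w·490) / (19 + w) = 533.
Solving: w = (533·19 − 11454) / (490 − 533) = -1327 / -43 ≈ 30.86.

w ≈ 30.9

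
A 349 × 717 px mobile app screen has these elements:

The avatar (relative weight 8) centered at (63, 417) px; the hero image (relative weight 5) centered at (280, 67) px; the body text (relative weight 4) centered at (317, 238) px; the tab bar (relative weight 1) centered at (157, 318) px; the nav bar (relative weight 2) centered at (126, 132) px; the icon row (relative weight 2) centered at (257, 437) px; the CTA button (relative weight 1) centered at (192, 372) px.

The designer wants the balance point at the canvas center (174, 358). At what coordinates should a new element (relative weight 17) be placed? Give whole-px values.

New total weight: (8 + 5 + 4 + 1 + 2 + 2 + 1) + 17 = 40.
Along x: (4287 + 17·x) / 40 = 174 (existing moment 8·63 + 5·280 + 4·317 + 1·157 + 2·126 + 2·257 + 1·192 = 4287) ⇒ x = (6960 − 4287) / 17 ≈ 157.24.
Along y: (6451 + 17·y) / 40 = 358 (existing moment 8·417 + 5·67 + 4·238 + 1·318 + 2·132 + 2·437 + 1·372 = 6451) ⇒ y = (14320 − 6451) / 17 ≈ 462.88.

(157, 463)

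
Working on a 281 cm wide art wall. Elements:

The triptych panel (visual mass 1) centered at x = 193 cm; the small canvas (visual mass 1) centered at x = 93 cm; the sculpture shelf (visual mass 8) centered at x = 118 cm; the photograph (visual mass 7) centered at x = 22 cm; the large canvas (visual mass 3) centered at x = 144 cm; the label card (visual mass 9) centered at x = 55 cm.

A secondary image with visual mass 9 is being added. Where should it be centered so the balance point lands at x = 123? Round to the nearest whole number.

x ≈ 263

With the secondary image, Σw becomes 1 + 1 + 8 + 7 + 3 + 9 + 9 = 38.
Along x: (2311 + 9·x) / 38 = 123 (existing moment 1·193 + 1·93 + 8·118 + 7·22 + 3·144 + 9·55 = 2311) ⇒ x = (4674 − 2311) / 9 ≈ 262.56.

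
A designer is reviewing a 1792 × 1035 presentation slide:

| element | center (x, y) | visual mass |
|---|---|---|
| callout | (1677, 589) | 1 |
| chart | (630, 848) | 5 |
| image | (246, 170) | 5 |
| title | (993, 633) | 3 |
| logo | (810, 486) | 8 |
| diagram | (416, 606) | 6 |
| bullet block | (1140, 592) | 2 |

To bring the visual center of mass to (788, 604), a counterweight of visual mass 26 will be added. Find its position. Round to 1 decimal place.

(916.8, 674.5)

With the counterweight, Σw becomes 1 + 5 + 5 + 3 + 8 + 6 + 2 + 26 = 56.
Along x: (20292 + 26·x) / 56 = 788 (existing moment 1·1677 + 5·630 + 5·246 + 3·993 + 8·810 + 6·416 + 2·1140 = 20292) ⇒ x = (44128 − 20292) / 26 ≈ 916.77.
Along y: (16286 + 26·y) / 56 = 604 (existing moment 1·589 + 5·848 + 5·170 + 3·633 + 8·486 + 6·606 + 2·592 = 16286) ⇒ y = (33824 − 16286) / 26 ≈ 674.54.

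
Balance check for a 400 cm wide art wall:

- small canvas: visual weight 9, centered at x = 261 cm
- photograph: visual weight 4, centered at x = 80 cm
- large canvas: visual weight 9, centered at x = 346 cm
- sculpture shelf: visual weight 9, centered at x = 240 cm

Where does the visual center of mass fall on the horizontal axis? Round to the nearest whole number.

x ≈ 256

Total weight = 9 + 4 + 9 + 9 = 31.
x: (9·261 + 4·80 + 9·346 + 9·240) / 31 = 7943 / 31 ≈ 256.23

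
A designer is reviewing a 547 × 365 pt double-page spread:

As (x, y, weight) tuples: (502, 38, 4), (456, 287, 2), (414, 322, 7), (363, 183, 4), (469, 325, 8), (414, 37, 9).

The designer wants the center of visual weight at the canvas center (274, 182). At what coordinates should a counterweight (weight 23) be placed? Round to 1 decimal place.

New total weight: (4 + 2 + 7 + 4 + 8 + 9) + 23 = 57.
x: target moment 57×274 = 15618; current 4·502 + 2·456 + 7·414 + 4·363 + 8·469 + 9·414 = 14748; the counterweight supplies 870, so x = 870/23 ≈ 37.83.
y: target moment 57×182 = 10374; current 4·38 + 2·287 + 7·322 + 4·183 + 8·325 + 9·37 = 6645; the counterweight supplies 3729, so y = 3729/23 ≈ 162.13.

(37.8, 162.1)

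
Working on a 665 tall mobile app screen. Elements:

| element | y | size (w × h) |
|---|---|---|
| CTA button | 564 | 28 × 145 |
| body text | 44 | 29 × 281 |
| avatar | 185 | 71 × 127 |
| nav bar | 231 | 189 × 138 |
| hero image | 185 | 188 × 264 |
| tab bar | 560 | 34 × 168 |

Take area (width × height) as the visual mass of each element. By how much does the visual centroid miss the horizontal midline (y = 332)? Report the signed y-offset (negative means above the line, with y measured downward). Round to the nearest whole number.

≈ -111

Taking area as weight: CTA button 28·145 = 4060, body text 29·281 = 8149, avatar 71·127 = 9017, nav bar 189·138 = 26082, hero image 188·264 = 49632, tab bar 34·168 = 5712. Sum 102652.
Σw·y = 4060·564 + 8149·44 + 9017·185 + 26082·231 + 49632·185 + 5712·560 = 22722123, so ȳ = 22722123/102652 ≈ 221.35.
Difference: 221.35 − 332 ≈ -110.65.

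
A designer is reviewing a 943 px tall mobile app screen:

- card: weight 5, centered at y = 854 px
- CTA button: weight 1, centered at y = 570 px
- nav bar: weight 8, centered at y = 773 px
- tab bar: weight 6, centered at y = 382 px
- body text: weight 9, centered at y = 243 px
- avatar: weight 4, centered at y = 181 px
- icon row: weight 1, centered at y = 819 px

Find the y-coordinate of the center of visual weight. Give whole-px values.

y ≈ 501

Total weight = 5 + 1 + 8 + 6 + 9 + 4 + 1 = 34.
y: (5·854 + 1·570 + 8·773 + 6·382 + 9·243 + 4·181 + 1·819) / 34 = 17046 / 34 ≈ 501.35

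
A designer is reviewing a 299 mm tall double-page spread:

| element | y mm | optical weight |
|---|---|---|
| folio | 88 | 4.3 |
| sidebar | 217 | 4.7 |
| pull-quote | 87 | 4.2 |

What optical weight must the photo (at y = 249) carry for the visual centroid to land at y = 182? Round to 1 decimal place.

Known weights sum to 4.3 + 4.7 + 4.2 = 13.2; their moment is 4.3·88 + 4.7·217 + 4.2·87 = 1763.7.
Set Σw·y/Σw = 182: (1763.7 + 249w) = 182·(13.2 + w).
Rearranging, w·(249 − 182) = 182·13.2 − 1763.7 = 638.7, so w ≈ 638.7/67 = 9.53.

w ≈ 9.5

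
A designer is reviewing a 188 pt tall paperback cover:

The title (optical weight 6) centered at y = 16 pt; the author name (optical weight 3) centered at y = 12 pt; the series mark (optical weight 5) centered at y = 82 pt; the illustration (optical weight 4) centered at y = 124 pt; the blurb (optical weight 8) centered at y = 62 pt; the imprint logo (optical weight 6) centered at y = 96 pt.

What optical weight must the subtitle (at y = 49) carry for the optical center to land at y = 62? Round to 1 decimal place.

Existing Σw = 32 (6 + 3 + 5 + 4 + 8 + 6); existing moment 6·16 + 3·12 + 5·82 + 4·124 + 8·62 + 6·96 = 2110.
Balance at y = 62 requires (2110 + w·49) / (32 + w) = 62.
So w = (62·32 − 2110)/(49 − 62) = -126/-13 ≈ 9.69.

w ≈ 9.7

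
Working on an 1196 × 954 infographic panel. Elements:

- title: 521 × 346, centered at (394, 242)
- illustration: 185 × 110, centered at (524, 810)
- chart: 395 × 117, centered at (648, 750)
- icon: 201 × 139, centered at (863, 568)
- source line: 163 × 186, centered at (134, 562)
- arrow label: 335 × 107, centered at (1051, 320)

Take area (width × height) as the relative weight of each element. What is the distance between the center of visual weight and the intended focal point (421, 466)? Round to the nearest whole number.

≈ 115

Taking area as weight: title 521·346 = 180266, illustration 185·110 = 20350, chart 395·117 = 46215, icon 201·139 = 27939, source line 163·186 = 30318, arrow label 335·107 = 35845. Sum 340933.
x: (180266·394 + 20350·524 + 46215·648 + 27939·863 + 30318·134 + 35845·1051) / 340933 = 177482588 / 340933 ≈ 520.58
y: (180266·242 + 20350·810 + 46215·750 + 27939·568 + 30318·562 + 35845·320) / 340933 = 139147590 / 340933 ≈ 408.14
Offset from (421, 466): Δx ≈ 99.58, Δy ≈ -57.86; distance = √(Δx² + Δy²) ≈ 115.17.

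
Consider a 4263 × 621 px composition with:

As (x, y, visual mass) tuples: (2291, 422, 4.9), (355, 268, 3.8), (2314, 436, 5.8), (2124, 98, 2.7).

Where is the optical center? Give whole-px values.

Total weight = 4.9 + 3.8 + 5.8 + 2.7 = 17.2.
x: (4.9·2291 + 3.8·355 + 5.8·2314 + 2.7·2124) / 17.2 = 31730.9 / 17.2 ≈ 1844.82
y: (4.9·422 + 3.8·268 + 5.8·436 + 2.7·98) / 17.2 = 5879.6 / 17.2 ≈ 341.84

(1845, 342)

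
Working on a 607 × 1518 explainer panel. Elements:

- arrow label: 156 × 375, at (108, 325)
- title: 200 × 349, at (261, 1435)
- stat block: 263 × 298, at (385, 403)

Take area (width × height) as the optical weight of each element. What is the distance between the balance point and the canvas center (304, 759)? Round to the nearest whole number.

Areas: arrow label 156·375 = 58500, title 200·349 = 69800, stat block 263·298 = 78374. Total weight = 206674.
Σw·x = 58500·108 + 69800·261 + 78374·385 = 54709790, so x̄ = 54709790/206674 ≈ 264.72.
Σw·y = 58500·325 + 69800·1435 + 78374·403 = 150760222, so ȳ = 150760222/206674 ≈ 729.46.
From (304, 759): dx = -39.28, dy = -29.54, so the distance is √(dx²+dy²) ≈ 49.15.

≈ 49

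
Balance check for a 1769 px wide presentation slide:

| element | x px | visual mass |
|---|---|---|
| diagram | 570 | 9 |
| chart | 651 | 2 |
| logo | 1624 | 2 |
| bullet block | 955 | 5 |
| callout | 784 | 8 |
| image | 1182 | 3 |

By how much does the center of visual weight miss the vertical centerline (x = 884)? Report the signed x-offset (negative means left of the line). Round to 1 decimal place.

Total weight = 9 + 2 + 2 + 5 + 8 + 3 = 29.
x-moment: 9·570 + 2·651 + 2·1624 + 5·955 + 8·784 + 3·1182 = 24273; centroid 24273/29 ≈ 837.00.
Difference: 837.00 − 884 ≈ -47.00.

≈ -47.0 px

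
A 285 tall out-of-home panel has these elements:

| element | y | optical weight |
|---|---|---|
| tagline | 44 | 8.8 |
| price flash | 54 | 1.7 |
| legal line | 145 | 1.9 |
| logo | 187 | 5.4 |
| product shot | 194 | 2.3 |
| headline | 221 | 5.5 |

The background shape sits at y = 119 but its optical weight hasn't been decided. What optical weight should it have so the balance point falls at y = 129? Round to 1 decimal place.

Existing Σw = 25.6 (8.8 + 1.7 + 1.9 + 5.4 + 2.3 + 5.5); existing moment 8.8·44 + 1.7·54 + 1.9·145 + 5.4·187 + 2.3·194 + 5.5·221 = 3426.0.
Set Σw·y/Σw = 129: (3426.0 + 119w) = 129·(25.6 + w).
Rearranging, w·(119 − 129) = 129·25.6 − 3426.0 = -123.6, so w ≈ -123.6/-10 = 12.36.

w ≈ 12.4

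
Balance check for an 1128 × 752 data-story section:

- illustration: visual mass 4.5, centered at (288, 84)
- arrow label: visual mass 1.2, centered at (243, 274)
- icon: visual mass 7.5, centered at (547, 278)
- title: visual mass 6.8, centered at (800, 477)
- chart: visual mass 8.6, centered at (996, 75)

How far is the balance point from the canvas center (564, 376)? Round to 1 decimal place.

Σw = 4.5 + 1.2 + 7.5 + 6.8 + 8.6 = 28.6.
x: (4.5·288 + 1.2·243 + 7.5·547 + 6.8·800 + 8.6·996) / 28.6 = 19695.7 / 28.6 ≈ 688.66
y: (4.5·84 + 1.2·274 + 7.5·278 + 6.8·477 + 8.6·75) / 28.6 = 6680.4 / 28.6 ≈ 233.58
Offset from (564, 376): Δx ≈ 124.66, Δy ≈ -142.42; distance = √(Δx² + Δy²) ≈ 189.27.

≈ 189.3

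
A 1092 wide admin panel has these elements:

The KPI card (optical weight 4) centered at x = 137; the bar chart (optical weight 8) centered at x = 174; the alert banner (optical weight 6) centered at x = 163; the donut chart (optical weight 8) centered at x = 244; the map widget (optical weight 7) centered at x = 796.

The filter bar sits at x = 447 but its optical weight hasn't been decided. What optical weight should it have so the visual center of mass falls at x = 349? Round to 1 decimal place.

w ≈ 11.0

Fixed elements: Σw = 4 + 8 + 6 + 8 + 7 = 33, Σw·x = 4·137 + 8·174 + 6·163 + 8·244 + 7·796 = 10442.
For the centroid to hit 349: (10442 + w·447) / (33 + w) = 349.
Rearranging, w·(447 − 349) = 349·33 − 10442 = 1075, so w ≈ 1075/98 = 10.97.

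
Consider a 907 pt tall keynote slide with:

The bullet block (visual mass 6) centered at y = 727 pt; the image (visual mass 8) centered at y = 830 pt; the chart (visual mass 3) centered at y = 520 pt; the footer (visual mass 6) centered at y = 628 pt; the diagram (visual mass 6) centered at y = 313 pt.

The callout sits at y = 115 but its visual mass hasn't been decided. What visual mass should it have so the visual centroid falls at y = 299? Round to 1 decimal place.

w ≈ 51.8

Known weights sum to 6 + 8 + 3 + 6 + 6 = 29; their moment is 6·727 + 8·830 + 3·520 + 6·628 + 6·313 = 18208.
Set Σw·y/Σw = 299: (18208 + 115w) = 299·(29 + w).
Solving: w = (299·29 − 18208) / (115 − 299) = -9537 / -184 ≈ 51.83.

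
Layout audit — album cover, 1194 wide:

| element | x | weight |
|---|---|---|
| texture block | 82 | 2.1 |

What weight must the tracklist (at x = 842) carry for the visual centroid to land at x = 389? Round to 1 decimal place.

The single fixed element contributes weight 2.1, moment 2.1·82 = 172.2.
Balance at x = 389 requires (172.2 + w·842) / (2.1 + w) = 389.
So w = (389·2.1 − 172.2)/(842 − 389) = 644.7/453 ≈ 1.42.

w ≈ 1.4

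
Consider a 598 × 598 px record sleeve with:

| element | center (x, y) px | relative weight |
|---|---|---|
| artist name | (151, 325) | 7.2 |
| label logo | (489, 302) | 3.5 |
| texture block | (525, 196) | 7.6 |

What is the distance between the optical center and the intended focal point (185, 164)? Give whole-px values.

Weights sum to 7.2 + 3.5 + 7.6 = 18.3.
Σw·x = 7.2·151 + 3.5·489 + 7.6·525 = 6788.7, so x̄ = 6788.7/18.3 ≈ 370.97.
Σw·y = 7.2·325 + 3.5·302 + 7.6·196 = 4886.6, so ȳ = 4886.6/18.3 ≈ 267.03.
From (185, 164): dx = 185.97, dy = 103.03, so the distance is √(dx²+dy²) ≈ 212.60.

≈ 213 px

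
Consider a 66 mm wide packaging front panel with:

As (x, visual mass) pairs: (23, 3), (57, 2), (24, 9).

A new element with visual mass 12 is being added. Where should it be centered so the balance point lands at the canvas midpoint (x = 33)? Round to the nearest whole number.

New total weight: (3 + 2 + 9) + 12 = 26.
x: need Σw·x = 26·33 = 858. Existing = 3·23 + 2·57 + 9·24 = 399. Remainder 459 / 12 ≈ 38.25.

x ≈ 38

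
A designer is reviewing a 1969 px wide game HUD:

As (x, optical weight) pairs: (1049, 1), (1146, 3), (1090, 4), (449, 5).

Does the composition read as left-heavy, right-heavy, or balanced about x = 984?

left-heavy

Σw = 1 + 3 + 4 + 5 = 13.
x: (1·1049 + 3·1146 + 4·1090 + 5·449) / 13 = 11092 / 13 ≈ 853.23
Since 853.2 is left of 984, the composition reads left-heavy.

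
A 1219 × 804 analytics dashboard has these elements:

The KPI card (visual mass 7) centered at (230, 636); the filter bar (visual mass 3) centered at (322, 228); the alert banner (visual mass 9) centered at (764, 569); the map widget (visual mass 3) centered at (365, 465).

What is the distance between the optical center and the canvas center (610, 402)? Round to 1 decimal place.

≈ 182.6

Total weight = 7 + 3 + 9 + 3 = 22.
x: (7·230 + 3·322 + 9·764 + 3·365) / 22 = 10547 / 22 ≈ 479.41
y: (7·636 + 3·228 + 9·569 + 3·465) / 22 = 11652 / 22 ≈ 529.64
From (610, 402): dx = -130.59, dy = 127.64, so the distance is √(dx²+dy²) ≈ 182.61.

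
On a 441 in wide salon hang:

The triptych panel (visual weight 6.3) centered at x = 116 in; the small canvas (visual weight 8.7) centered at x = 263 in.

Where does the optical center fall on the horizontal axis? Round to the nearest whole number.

Σw = 6.3 + 8.7 = 15.0.
x: (6.3·116 + 8.7·263) / 15.0 = 3018.9 / 15.0 ≈ 201.26

x ≈ 201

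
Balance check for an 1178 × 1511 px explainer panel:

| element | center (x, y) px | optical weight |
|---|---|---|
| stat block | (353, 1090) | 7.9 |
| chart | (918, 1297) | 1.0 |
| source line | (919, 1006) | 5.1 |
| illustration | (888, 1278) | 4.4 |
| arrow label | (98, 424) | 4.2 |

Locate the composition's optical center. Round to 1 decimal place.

Σw = 7.9 + 1.0 + 5.1 + 4.4 + 4.2 = 22.6.
x-moment: 7.9·353 + 1.0·918 + 5.1·919 + 4.4·888 + 4.2·98 = 12712.4; centroid 12712.4/22.6 ≈ 562.50.
y-moment: 7.9·1090 + 1.0·1297 + 5.1·1006 + 4.4·1278 + 4.2·424 = 22442.6; centroid 22442.6/22.6 ≈ 993.04.

(562.5, 993.0)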